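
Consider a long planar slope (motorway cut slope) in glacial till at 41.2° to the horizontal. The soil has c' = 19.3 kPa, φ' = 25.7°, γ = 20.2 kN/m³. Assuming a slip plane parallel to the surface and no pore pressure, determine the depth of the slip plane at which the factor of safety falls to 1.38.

Setting FS = 1.38 in FS = [c' + γz cos²β tanφ'] / [γz sinβ cosβ] and solving for z:
z = c' / [γ cosβ (FS·sinβ − cosβ·tanφ')]
  = 19.3 / [20.2·cos41.2°·(1.38·sin41.2° − cos41.2°·tan25.7°)]
  = 19.3 / [20.2·0.7524·(1.38·0.6587 − 0.7524·0.4813)]
  = 19.3 / 8.3119 = 2.322 m

z = 2.32 m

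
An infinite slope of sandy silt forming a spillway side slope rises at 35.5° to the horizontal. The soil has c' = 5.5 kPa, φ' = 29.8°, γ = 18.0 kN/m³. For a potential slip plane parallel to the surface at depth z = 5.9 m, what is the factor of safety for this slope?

For an infinite slope with a slip plane parallel to the surface (no pore pressure): FS = [c' + γz cos²β tanφ'] / [γz sinβ cosβ].
γz = 18.0·5.9 = 106.20 kN/m²
Numerator = 5.5 + 106.20·cos²35.5°·tan29.8° = 5.5 + 106.20·0.6628·0.5727 = 45.811 kPa
Denominator = 106.20·sin35.5°·cos35.5° = 106.20·0.5807·0.8141 = 50.207 kPa
FS = 45.811 / 50.207 = 0.912

FS = 0.91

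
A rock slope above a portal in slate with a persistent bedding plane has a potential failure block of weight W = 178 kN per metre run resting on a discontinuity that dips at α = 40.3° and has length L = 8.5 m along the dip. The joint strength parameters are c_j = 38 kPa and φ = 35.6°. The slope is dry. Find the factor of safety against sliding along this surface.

Resolving the block weight along and normal to the plane and applying the Mohr–Coulomb strength on the joint:
N' = W cosα = 178·cos40.3° = 135.8 kN/m
Driving force T = W sinα = 178·sin40.3° = 115.1 kN/m
Resisting force R = c_j·L + N'·tanφ = 38·8.5 + 135.8·tan35.6° = 323.0 + 97.2 = 420.2 kN/m
FS = R / T = 420.2 / 115.1 = 3.650

FS = 3.65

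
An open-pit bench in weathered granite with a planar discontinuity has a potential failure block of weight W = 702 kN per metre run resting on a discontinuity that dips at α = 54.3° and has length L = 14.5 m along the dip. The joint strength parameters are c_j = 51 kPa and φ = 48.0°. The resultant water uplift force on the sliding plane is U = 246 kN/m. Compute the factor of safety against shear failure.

Resolving the block weight along and normal to the plane and applying the Mohr–Coulomb strength on the joint:
N' = W cosα − U = 702·cos54.3° − 246 = 163.6 kN/m
Driving force T = W sinα = 702·sin54.3° = 570.1 kN/m
Resisting force R = c_j·L + N'·tanφ = 51·14.5 + 163.6·tan48.0° = 739.5 + 181.7 = 921.2 kN/m
FS = R / T = 921.2 / 570.1 = 1.616

FS = 1.62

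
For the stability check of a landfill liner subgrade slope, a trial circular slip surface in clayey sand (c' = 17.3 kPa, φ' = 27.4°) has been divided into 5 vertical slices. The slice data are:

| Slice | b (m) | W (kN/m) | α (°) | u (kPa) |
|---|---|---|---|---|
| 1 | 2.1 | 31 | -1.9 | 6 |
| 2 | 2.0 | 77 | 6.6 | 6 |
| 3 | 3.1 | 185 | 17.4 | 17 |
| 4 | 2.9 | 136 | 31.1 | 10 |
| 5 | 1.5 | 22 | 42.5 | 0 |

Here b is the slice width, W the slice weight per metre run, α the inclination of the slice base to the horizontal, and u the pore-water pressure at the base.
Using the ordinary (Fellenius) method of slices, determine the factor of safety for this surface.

Ordinary method of slices: FS = Σ[c'·Δl_i + (W_i cosα_i − u_i·Δl_i)·tanφ'] / Σ W_i sinα_i, with Δl_i = b_i / cosα_i.
Slice 1: Δl = 2.1/cos(-1.9°) = 2.101 m; N'_1 = 31·cos(-1.9°) − 6·2.101 = 18.4; c'Δl = 36.35; W sinα = -1.0
Slice 2: Δl = 2.0/cos6.6° = 2.013 m; N'_2 = 77·cos6.6° − 6·2.013 = 64.4; c'Δl = 34.83; W sinα = 8.9
Slice 3: Δl = 3.1/cos17.4° = 3.249 m; N'_3 = 185·cos17.4° − 17·3.249 = 121.3; c'Δl = 56.20; W sinα = 55.3
Slice 4: Δl = 2.9/cos31.1° = 3.387 m; N'_4 = 136·cos31.1° − 10·3.387 = 82.6; c'Δl = 58.59; W sinα = 70.2
Slice 5: Δl = 1.5/cos42.5° = 2.035 m; N'_5 = 22·cos42.5° − 0·2.035 = 16.2; c'Δl = 35.20; W sinα = 14.9
Σc'Δl = 221.2 kN/m; ΣN' = 302.9 kN/m; ΣW sinα = 148.3 kN/m
Resisting = 221.2 + 302.9·tan27.4° = 221.2 + 157.0 = 378.2 kN/m
FS = 378.2 / 148.3 = 2.551

FS = 2.55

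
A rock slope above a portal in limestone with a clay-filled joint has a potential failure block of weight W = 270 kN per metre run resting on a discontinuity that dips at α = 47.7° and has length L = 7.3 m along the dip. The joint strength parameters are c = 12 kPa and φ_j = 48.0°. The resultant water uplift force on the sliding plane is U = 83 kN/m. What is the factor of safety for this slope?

Resolving the block weight along and normal to the plane and applying the Mohr–Coulomb strength on the joint:
N' = W cosα − U = 270·cos47.7° − 83 = 98.7 kN/m
Driving force T = W sinα = 270·sin47.7° = 199.7 kN/m
Resisting force R = c·L + N'·tanφ_j = 12·7.3 + 98.7·tan48.0° = 87.6 + 109.6 = 197.2 kN/m
FS = R / T = 197.2 / 199.7 = 0.988

FS = 0.99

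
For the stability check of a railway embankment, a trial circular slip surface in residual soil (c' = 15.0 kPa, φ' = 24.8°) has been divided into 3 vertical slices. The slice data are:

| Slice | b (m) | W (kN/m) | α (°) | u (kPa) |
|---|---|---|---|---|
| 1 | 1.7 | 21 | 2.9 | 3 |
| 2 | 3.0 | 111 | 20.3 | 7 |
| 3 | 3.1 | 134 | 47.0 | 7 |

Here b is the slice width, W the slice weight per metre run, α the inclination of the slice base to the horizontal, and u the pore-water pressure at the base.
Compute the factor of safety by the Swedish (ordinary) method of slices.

FS = 1.56

Ordinary method of slices: FS = Σ[c'·Δl_i + (W_i cosα_i − u_i·Δl_i)·tanφ'] / Σ W_i sinα_i, with Δl_i = b_i / cosα_i.
Slice 1: Δl = 1.7/cos2.9° = 1.702 m; N'_1 = 21·cos2.9° − 3·1.702 = 15.9; c'Δl = 25.53; W sinα = 1.1
Slice 2: Δl = 3.0/cos20.3° = 3.199 m; N'_2 = 111·cos20.3° − 7·3.199 = 81.7; c'Δl = 47.98; W sinα = 38.5
Slice 3: Δl = 3.1/cos47.0° = 4.545 m; N'_3 = 134·cos47.0° − 7·4.545 = 59.6; c'Δl = 68.18; W sinα = 98.0
Σc'Δl = 141.7 kN/m; ΣN' = 157.2 kN/m; ΣW sinα = 137.6 kN/m
Resisting = 141.7 + 157.2·tan24.8° = 141.7 + 72.6 = 214.3 kN/m
FS = 214.3 / 137.6 = 1.558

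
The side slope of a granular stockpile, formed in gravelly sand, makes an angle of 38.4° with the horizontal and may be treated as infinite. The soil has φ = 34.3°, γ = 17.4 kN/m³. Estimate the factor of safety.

For a dry cohesionless infinite slope the factor of safety is FS = tanφ / tanβ.
FS = tan34.3° / tan38.4° = 0.6822 / 0.7926 = 0.861

FS = 0.86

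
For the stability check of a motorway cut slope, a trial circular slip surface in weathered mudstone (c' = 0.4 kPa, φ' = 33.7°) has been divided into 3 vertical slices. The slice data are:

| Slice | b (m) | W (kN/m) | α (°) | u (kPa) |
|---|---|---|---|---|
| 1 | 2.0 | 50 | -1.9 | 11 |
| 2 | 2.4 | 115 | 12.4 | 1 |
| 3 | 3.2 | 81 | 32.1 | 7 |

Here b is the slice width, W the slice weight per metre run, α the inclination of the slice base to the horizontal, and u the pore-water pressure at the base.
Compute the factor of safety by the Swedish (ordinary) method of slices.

FS = 1.87

Ordinary method of slices: FS = Σ[c'·Δl_i + (W_i cosα_i − u_i·Δl_i)·tanφ'] / Σ W_i sinα_i, with Δl_i = b_i / cosα_i.
Slice 1: Δl = 2.0/cos(-1.9°) = 2.001 m; N'_1 = 50·cos(-1.9°) − 11·2.001 = 28.0; c'Δl = 0.80; W sinα = -1.7
Slice 2: Δl = 2.4/cos12.4° = 2.457 m; N'_2 = 115·cos12.4° − 1·2.457 = 109.9; c'Δl = 0.98; W sinα = 24.7
Slice 3: Δl = 3.2/cos32.1° = 3.777 m; N'_3 = 81·cos32.1° − 7·3.777 = 42.2; c'Δl = 1.51; W sinα = 43.0
Σc'Δl = 3.3 kN/m; ΣN' = 180.0 kN/m; ΣW sinα = 66.1 kN/m
Resisting = 3.3 + 180.0·tan33.7° = 3.3 + 120.0 = 123.3 kN/m
FS = 123.3 / 66.1 = 1.866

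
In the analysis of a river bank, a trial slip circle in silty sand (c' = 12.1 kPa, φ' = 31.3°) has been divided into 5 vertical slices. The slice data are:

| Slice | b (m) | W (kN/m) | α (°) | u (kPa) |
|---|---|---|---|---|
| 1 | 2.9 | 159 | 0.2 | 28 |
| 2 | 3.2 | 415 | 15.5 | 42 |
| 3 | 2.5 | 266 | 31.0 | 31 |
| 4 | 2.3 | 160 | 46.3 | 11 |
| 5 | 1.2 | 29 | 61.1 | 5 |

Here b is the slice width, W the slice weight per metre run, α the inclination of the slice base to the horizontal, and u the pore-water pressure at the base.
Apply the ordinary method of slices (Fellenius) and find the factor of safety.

Ordinary method of slices: FS = Σ[c'·Δl_i + (W_i cosα_i − u_i·Δl_i)·tanφ'] / Σ W_i sinα_i, with Δl_i = b_i / cosα_i.
Slice 1: Δl = 2.9/cos0.2° = 2.900 m; N'_1 = 159·cos0.2° − 28·2.900 = 77.8; c'Δl = 35.09; W sinα = 0.6
Slice 2: Δl = 3.2/cos15.5° = 3.321 m; N'_2 = 415·cos15.5° − 42·3.321 = 260.4; c'Δl = 40.18; W sinα = 110.9
Slice 3: Δl = 2.5/cos31.0° = 2.917 m; N'_3 = 266·cos31.0° − 31·2.917 = 137.6; c'Δl = 35.29; W sinα = 137.0
Slice 4: Δl = 2.3/cos46.3° = 3.329 m; N'_4 = 160·cos46.3° − 11·3.329 = 73.9; c'Δl = 40.28; W sinα = 115.7
Slice 5: Δl = 1.2/cos61.1° = 2.483 m; N'_5 = 29·cos61.1° − 5·2.483 = 1.6; c'Δl = 30.04; W sinα = 25.4
Σc'Δl = 180.9 kN/m; ΣN' = 551.3 kN/m; ΣW sinα = 389.5 kN/m
Resisting = 180.9 + 551.3·tan31.3° = 180.9 + 335.2 = 516.1 kN/m
FS = 516.1 / 389.5 = 1.325

FS = 1.32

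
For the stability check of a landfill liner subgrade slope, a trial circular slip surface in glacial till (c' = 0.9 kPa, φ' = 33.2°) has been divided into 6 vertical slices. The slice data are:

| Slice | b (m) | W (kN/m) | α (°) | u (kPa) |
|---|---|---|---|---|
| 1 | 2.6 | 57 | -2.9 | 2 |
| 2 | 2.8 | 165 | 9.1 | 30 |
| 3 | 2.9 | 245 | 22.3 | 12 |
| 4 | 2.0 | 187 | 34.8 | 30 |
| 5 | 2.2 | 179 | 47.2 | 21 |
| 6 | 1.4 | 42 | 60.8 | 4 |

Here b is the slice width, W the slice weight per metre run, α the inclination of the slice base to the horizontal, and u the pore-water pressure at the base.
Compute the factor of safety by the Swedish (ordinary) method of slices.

FS = 0.81

Ordinary method of slices: FS = Σ[c'·Δl_i + (W_i cosα_i − u_i·Δl_i)·tanφ'] / Σ W_i sinα_i, with Δl_i = b_i / cosα_i.
Slice 1: Δl = 2.6/cos(-2.9°) = 2.603 m; N'_1 = 57·cos(-2.9°) − 2·2.603 = 51.7; c'Δl = 2.34; W sinα = -2.9
Slice 2: Δl = 2.8/cos9.1° = 2.836 m; N'_2 = 165·cos9.1° − 30·2.836 = 77.9; c'Δl = 2.55; W sinα = 26.1
Slice 3: Δl = 2.9/cos22.3° = 3.134 m; N'_3 = 245·cos22.3° − 12·3.134 = 189.1; c'Δl = 2.82; W sinα = 93.0
Slice 4: Δl = 2.0/cos34.8° = 2.436 m; N'_4 = 187·cos34.8° − 30·2.436 = 80.5; c'Δl = 2.19; W sinα = 106.7
Slice 5: Δl = 2.2/cos47.2° = 3.238 m; N'_5 = 179·cos47.2° − 21·3.238 = 53.6; c'Δl = 2.91; W sinα = 131.3
Slice 6: Δl = 1.4/cos60.8° = 2.870 m; N'_6 = 42·cos60.8° − 4·2.870 = 9.0; c'Δl = 2.58; W sinα = 36.7
Σc'Δl = 15.4 kN/m; ΣN' = 461.8 kN/m; ΣW sinα = 390.9 kN/m
Resisting = 15.4 + 461.8·tan33.2° = 15.4 + 302.2 = 317.6 kN/m
FS = 317.6 / 390.9 = 0.812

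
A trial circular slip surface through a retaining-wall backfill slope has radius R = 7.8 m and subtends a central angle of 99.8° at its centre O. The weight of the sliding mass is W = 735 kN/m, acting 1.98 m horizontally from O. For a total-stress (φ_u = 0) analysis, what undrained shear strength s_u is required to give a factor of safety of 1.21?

s_u = 16.6 kPa

FS = s_u·L_a·R / (W·d), so s_u = FS·W·d / (L_a·R).
Arc length L_a = R·θ = 7.8·(99.8°·π/180) = 7.8·1.7418 = 13.59 m
s_u = 1.21·735·1.98 / (13.59·7.8) = 1760.9 / 105.97 = 16.62 kPa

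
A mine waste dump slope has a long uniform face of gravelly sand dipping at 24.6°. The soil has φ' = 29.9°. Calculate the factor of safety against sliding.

FS = 1.26

For a dry cohesionless infinite slope the factor of safety is FS = tanφ' / tanβ.
FS = tan29.9° / tan24.6° = 0.5750 / 0.4578 = 1.256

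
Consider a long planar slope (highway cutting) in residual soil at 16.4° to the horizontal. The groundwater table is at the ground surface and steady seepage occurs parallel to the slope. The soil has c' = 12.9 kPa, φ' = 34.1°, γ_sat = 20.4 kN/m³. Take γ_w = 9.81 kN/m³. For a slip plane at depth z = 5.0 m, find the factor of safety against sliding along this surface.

With seepage parallel to the slope and the water table at the surface, the effective normal stress on the slip plane uses the buoyant unit weight γ' = γ_sat − γ_w while the driving shear stress uses γ_sat:
FS = [c' + γ' z cos²β tanφ'] / [γ_sat z sinβ cosβ]
γ' = 20.4 − 9.81 = 10.59 kN/m³
Numerator = 12.9 + 10.59·5.0·cos²16.4°·tan34.1° = 12.9 + 10.59·5.0·0.9203·0.6771 = 45.892 kPa
Denominator = 20.4·5.0·sin16.4°·cos16.4° = 20.4·5.0·0.2823·0.9593 = 27.627 kPa
FS = 45.892 / 27.627 = 1.661

FS = 1.66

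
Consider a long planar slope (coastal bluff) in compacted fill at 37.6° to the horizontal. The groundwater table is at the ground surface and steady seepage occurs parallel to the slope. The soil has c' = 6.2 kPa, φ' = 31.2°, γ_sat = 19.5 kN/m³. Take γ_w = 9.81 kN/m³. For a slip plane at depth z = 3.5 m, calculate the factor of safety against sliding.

FS = 0.58

With seepage parallel to the slope and the water table at the surface, the effective normal stress on the slip plane uses the buoyant unit weight γ' = γ_sat − γ_w while the driving shear stress uses γ_sat:
FS = [c' + γ' z cos²β tanφ'] / [γ_sat z sinβ cosβ]
γ' = 19.5 − 9.81 = 9.69 kN/m³
Numerator = 6.2 + 9.69·3.5·cos²37.6°·tan31.2° = 6.2 + 9.69·3.5·0.6277·0.6056 = 19.093 kPa
Denominator = 19.5·3.5·sin37.6°·cos37.6° = 19.5·3.5·0.6101·0.7923 = 32.993 kPa
FS = 19.093 / 32.993 = 0.579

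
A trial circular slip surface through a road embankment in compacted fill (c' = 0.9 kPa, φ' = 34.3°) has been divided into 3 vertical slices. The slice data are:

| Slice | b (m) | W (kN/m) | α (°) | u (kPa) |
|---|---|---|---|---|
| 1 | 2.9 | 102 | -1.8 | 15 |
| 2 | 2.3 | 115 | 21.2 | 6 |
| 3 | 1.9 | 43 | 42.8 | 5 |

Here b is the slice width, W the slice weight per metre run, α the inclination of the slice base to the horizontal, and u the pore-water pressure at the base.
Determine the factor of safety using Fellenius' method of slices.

Ordinary method of slices: FS = Σ[c'·Δl_i + (W_i cosα_i − u_i·Δl_i)·tanφ'] / Σ W_i sinα_i, with Δl_i = b_i / cosα_i.
Slice 1: Δl = 2.9/cos(-1.8°) = 2.901 m; N'_1 = 102·cos(-1.8°) − 15·2.901 = 58.4; c'Δl = 2.61; W sinα = -3.2
Slice 2: Δl = 2.3/cos21.2° = 2.467 m; N'_2 = 115·cos21.2° − 6·2.467 = 92.4; c'Δl = 2.22; W sinα = 41.6
Slice 3: Δl = 1.9/cos42.8° = 2.590 m; N'_3 = 43·cos42.8° − 5·2.590 = 18.6; c'Δl = 2.33; W sinα = 29.2
Σc'Δl = 7.2 kN/m; ΣN' = 169.4 kN/m; ΣW sinα = 67.6 kN/m
Resisting = 7.2 + 169.4·tan34.3° = 7.2 + 115.6 = 122.8 kN/m
FS = 122.8 / 67.6 = 1.816

FS = 1.82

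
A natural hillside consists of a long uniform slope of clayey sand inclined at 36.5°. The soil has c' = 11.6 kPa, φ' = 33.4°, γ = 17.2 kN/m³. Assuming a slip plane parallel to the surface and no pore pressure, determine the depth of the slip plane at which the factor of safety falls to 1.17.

Setting FS = 1.17 in FS = [c' + γz cos²β tanφ'] / [γz sinβ cosβ] and solving for z:
z = c' / [γ cosβ (FS·sinβ − cosβ·tanφ')]
  = 11.6 / [17.2·cos36.5°·(1.17·sin36.5° − cos36.5°·tan33.4°)]
  = 11.6 / [17.2·0.8039·(1.17·0.5948 − 0.8039·0.6594)]
  = 11.6 / 2.2937 = 5.057 m

z = 5.06 m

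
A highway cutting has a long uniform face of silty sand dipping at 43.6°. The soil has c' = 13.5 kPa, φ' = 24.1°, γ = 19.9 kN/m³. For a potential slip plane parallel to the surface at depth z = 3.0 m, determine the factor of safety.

FS = 0.92

For an infinite slope with a slip plane parallel to the surface (no pore pressure): FS = [c' + γz cos²β tanφ'] / [γz sinβ cosβ].
γz = 19.9·3.0 = 59.70 kN/m²
Numerator = 13.5 + 59.70·cos²43.6°·tan24.1° = 13.5 + 59.70·0.5244·0.4473 = 27.505 kPa
Denominator = 59.70·sin43.6°·cos43.6° = 59.70·0.6896·0.7242 = 29.814 kPa
FS = 27.505 / 29.814 = 0.923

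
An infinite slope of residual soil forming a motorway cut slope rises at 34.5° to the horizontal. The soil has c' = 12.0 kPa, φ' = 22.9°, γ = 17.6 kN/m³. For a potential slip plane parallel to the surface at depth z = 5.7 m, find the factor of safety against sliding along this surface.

For an infinite slope with a slip plane parallel to the surface (no pore pressure): FS = [c' + γz cos²β tanφ'] / [γz sinβ cosβ].
γz = 17.6·5.7 = 100.32 kN/m²
Numerator = 12.0 + 100.32·cos²34.5°·tan22.9° = 12.0 + 100.32·0.6792·0.4224 = 40.782 kPa
Denominator = 100.32·sin34.5°·cos34.5° = 100.32·0.5664·0.8241 = 46.828 kPa
FS = 40.782 / 46.828 = 0.871

FS = 0.87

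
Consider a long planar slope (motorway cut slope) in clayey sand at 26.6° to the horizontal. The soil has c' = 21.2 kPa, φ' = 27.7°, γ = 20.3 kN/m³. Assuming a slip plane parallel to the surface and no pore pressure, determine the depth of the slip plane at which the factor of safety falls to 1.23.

z = 14.37 m

Setting FS = 1.23 in FS = [c' + γz cos²β tanφ'] / [γz sinβ cosβ] and solving for z:
z = c' / [γ cosβ (FS·sinβ − cosβ·tanφ')]
  = 21.2 / [20.3·cos26.6°·(1.23·sin26.6° − cos26.6°·tan27.7°)]
  = 21.2 / [20.3·0.8942·(1.23·0.4478 − 0.8942·0.5250)]
  = 21.2 / 1.4757 = 14.366 m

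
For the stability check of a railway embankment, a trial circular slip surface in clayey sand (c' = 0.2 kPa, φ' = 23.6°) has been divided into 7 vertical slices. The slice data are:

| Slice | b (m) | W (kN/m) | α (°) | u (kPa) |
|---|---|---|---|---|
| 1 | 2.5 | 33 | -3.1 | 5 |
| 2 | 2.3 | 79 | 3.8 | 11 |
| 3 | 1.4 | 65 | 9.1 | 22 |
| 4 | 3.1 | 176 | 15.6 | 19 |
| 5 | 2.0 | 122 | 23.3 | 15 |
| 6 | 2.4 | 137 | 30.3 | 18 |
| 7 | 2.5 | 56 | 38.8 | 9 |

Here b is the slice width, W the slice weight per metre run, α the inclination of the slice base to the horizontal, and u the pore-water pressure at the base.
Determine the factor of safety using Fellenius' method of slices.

FS = 0.79

Ordinary method of slices: FS = Σ[c'·Δl_i + (W_i cosα_i − u_i·Δl_i)·tanφ'] / Σ W_i sinα_i, with Δl_i = b_i / cosα_i.
Slice 1: Δl = 2.5/cos(-3.1°) = 2.504 m; N'_1 = 33·cos(-3.1°) − 5·2.504 = 20.4; c'Δl = 0.50; W sinα = -1.8
Slice 2: Δl = 2.3/cos3.8° = 2.305 m; N'_2 = 79·cos3.8° − 11·2.305 = 53.5; c'Δl = 0.46; W sinα = 5.2
Slice 3: Δl = 1.4/cos9.1° = 1.418 m; N'_3 = 65·cos9.1° − 22·1.418 = 33.0; c'Δl = 0.28; W sinα = 10.3
Slice 4: Δl = 3.1/cos15.6° = 3.219 m; N'_4 = 176·cos15.6° − 19·3.219 = 108.4; c'Δl = 0.64; W sinα = 47.3
Slice 5: Δl = 2.0/cos23.3° = 2.178 m; N'_5 = 122·cos23.3° − 15·2.178 = 79.4; c'Δl = 0.44; W sinα = 48.3
Slice 6: Δl = 2.4/cos30.3° = 2.780 m; N'_6 = 137·cos30.3° − 18·2.780 = 68.3; c'Δl = 0.56; W sinα = 69.1
Slice 7: Δl = 2.5/cos38.8° = 3.208 m; N'_7 = 56·cos38.8° − 9·3.208 = 14.8; c'Δl = 0.64; W sinα = 35.1
Σc'Δl = 3.5 kN/m; ΣN' = 377.7 kN/m; ΣW sinα = 213.5 kN/m
Resisting = 3.5 + 377.7·tan23.6° = 3.5 + 165.0 = 168.5 kN/m
FS = 168.5 / 213.5 = 0.789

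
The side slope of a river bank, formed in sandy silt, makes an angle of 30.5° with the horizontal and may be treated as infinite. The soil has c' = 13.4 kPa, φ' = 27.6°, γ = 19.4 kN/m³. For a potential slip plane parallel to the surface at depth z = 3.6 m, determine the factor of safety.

For an infinite slope with a slip plane parallel to the surface (no pore pressure): FS = [c' + γz cos²β tanφ'] / [γz sinβ cosβ].
γz = 19.4·3.6 = 69.84 kN/m²
Numerator = 13.4 + 69.84·cos²30.5°·tan27.6° = 13.4 + 69.84·0.7424·0.5228 = 40.506 kPa
Denominator = 69.84·sin30.5°·cos30.5° = 69.84·0.5075·0.8616 = 30.542 kPa
FS = 40.506 / 30.542 = 1.326

FS = 1.33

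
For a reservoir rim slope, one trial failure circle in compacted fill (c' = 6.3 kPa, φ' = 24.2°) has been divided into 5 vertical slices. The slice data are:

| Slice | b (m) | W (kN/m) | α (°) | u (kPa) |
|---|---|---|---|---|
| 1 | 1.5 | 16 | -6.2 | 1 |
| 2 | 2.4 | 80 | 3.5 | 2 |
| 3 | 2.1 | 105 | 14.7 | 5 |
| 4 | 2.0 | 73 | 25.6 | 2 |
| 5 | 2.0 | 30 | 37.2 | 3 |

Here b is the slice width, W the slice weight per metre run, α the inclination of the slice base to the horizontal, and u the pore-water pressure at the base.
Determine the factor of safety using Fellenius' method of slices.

FS = 2.32

Ordinary method of slices: FS = Σ[c'·Δl_i + (W_i cosα_i − u_i·Δl_i)·tanφ'] / Σ W_i sinα_i, with Δl_i = b_i / cosα_i.
Slice 1: Δl = 1.5/cos(-6.2°) = 1.509 m; N'_1 = 16·cos(-6.2°) − 1·1.509 = 14.4; c'Δl = 9.51; W sinα = -1.7
Slice 2: Δl = 2.4/cos3.5° = 2.404 m; N'_2 = 80·cos3.5° − 2·2.404 = 75.0; c'Δl = 15.15; W sinα = 4.9
Slice 3: Δl = 2.1/cos14.7° = 2.171 m; N'_3 = 105·cos14.7° − 5·2.171 = 90.7; c'Δl = 13.68; W sinα = 26.6
Slice 4: Δl = 2.0/cos25.6° = 2.218 m; N'_4 = 73·cos25.6° − 2·2.218 = 61.4; c'Δl = 13.97; W sinα = 31.5
Slice 5: Δl = 2.0/cos37.2° = 2.511 m; N'_5 = 30·cos37.2° − 3·2.511 = 16.4; c'Δl = 15.82; W sinα = 18.1
Σc'Δl = 68.1 kN/m; ΣN' = 257.9 kN/m; ΣW sinα = 79.5 kN/m
Resisting = 68.1 + 257.9·tan24.2° = 68.1 + 115.9 = 184.0 kN/m
FS = 184.0 / 79.5 = 2.315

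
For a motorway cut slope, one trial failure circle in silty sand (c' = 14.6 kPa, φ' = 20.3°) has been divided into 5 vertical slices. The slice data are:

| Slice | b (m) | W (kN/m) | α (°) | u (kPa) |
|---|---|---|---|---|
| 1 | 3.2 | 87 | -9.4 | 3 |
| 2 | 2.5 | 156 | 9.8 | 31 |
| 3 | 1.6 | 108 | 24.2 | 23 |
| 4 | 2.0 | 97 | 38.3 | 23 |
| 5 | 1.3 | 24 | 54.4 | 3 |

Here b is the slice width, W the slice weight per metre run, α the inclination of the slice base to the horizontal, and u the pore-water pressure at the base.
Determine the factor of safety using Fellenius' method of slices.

Ordinary method of slices: FS = Σ[c'·Δl_i + (W_i cosα_i − u_i·Δl_i)·tanφ'] / Σ W_i sinα_i, with Δl_i = b_i / cosα_i.
Slice 1: Δl = 3.2/cos(-9.4°) = 3.244 m; N'_1 = 87·cos(-9.4°) − 3·3.244 = 76.1; c'Δl = 47.36; W sinα = -14.2
Slice 2: Δl = 2.5/cos9.8° = 2.537 m; N'_2 = 156·cos9.8° − 31·2.537 = 75.1; c'Δl = 37.04; W sinα = 26.6
Slice 3: Δl = 1.6/cos24.2° = 1.754 m; N'_3 = 108·cos24.2° − 23·1.754 = 58.2; c'Δl = 25.61; W sinα = 44.3
Slice 4: Δl = 2.0/cos38.3° = 2.548 m; N'_4 = 97·cos38.3° − 23·2.548 = 17.5; c'Δl = 37.21; W sinα = 60.1
Slice 5: Δl = 1.3/cos54.4° = 2.233 m; N'_5 = 24·cos54.4° − 3·2.233 = 7.3; c'Δl = 32.60; W sinα = 19.5
Σc'Δl = 179.8 kN/m; ΣN' = 234.1 kN/m; ΣW sinα = 136.2 kN/m
Resisting = 179.8 + 234.1·tan20.3° = 179.8 + 86.6 = 266.4 kN/m
FS = 266.4 / 136.2 = 1.955

FS = 1.96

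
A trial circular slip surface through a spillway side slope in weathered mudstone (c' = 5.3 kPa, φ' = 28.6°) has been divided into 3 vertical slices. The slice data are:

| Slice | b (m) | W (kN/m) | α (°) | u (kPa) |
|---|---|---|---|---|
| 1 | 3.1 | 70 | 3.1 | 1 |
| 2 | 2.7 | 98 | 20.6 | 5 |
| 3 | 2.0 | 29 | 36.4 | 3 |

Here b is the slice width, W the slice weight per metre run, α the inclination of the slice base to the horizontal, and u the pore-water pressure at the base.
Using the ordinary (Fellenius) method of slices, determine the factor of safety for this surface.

FS = 2.38

Ordinary method of slices: FS = Σ[c'·Δl_i + (W_i cosα_i − u_i·Δl_i)·tanφ'] / Σ W_i sinα_i, with Δl_i = b_i / cosα_i.
Slice 1: Δl = 3.1/cos3.1° = 3.105 m; N'_1 = 70·cos3.1° − 1·3.105 = 66.8; c'Δl = 16.45; W sinα = 3.8
Slice 2: Δl = 2.7/cos20.6° = 2.884 m; N'_2 = 98·cos20.6° − 5·2.884 = 77.3; c'Δl = 15.29; W sinα = 34.5
Slice 3: Δl = 2.0/cos36.4° = 2.485 m; N'_3 = 29·cos36.4° − 3·2.485 = 15.9; c'Δl = 13.17; W sinα = 17.2
Σc'Δl = 44.9 kN/m; ΣN' = 160.0 kN/m; ΣW sinα = 55.5 kN/m
Resisting = 44.9 + 160.0·tan28.6° = 44.9 + 87.2 = 132.1 kN/m
FS = 132.1 / 55.5 = 2.382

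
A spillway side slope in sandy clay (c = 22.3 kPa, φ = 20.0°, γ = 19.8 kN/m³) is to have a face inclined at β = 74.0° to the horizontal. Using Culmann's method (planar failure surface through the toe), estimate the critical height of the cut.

Culmann's analysis gives the critical failure plane at α_cr = (β + φ)/2 = (74.0 + 20.0)/2 = 47.0°, and the critical height
H_c = (4c/γ) · sinβ cosφ / [1 − cos(β − φ)]
    = (4·22.3/19.8) · sin74.0°·cos20.0° / [1 − cos(54.0°)]
    = 4.505 · 0.9613·0.9397 / [1 − 0.5878]
    = 4.505 · 0.9033 / 0.4122
    = 9.87 m

H_c = 9.87 m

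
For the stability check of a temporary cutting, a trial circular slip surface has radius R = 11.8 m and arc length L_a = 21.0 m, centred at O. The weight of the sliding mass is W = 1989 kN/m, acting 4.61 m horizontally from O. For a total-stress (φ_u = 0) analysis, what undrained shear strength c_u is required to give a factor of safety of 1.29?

c_u = 47.7 kPa

FS = c_u·L_a·R / (W·d), so c_u = FS·W·d / (L_a·R).
c_u = 1.29·1989·4.61 / (21.00·11.8) = 11828.4 / 247.80 = 47.73 kPa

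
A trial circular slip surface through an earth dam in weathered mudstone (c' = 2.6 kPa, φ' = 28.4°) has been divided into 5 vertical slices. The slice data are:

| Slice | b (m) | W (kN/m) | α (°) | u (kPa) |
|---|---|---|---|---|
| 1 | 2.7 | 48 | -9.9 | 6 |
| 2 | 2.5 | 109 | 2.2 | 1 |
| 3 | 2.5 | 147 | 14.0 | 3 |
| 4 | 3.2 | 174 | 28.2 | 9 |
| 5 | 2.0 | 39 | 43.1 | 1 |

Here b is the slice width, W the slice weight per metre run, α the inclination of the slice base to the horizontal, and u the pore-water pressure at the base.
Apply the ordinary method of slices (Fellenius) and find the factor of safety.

Ordinary method of slices: FS = Σ[c'·Δl_i + (W_i cosα_i − u_i·Δl_i)·tanφ'] / Σ W_i sinα_i, with Δl_i = b_i / cosα_i.
Slice 1: Δl = 2.7/cos(-9.9°) = 2.741 m; N'_1 = 48·cos(-9.9°) − 6·2.741 = 30.8; c'Δl = 7.13; W sinα = -8.3
Slice 2: Δl = 2.5/cos2.2° = 2.502 m; N'_2 = 109·cos2.2° − 1·2.502 = 106.4; c'Δl = 6.50; W sinα = 4.2
Slice 3: Δl = 2.5/cos14.0° = 2.577 m; N'_3 = 147·cos14.0° − 3·2.577 = 134.9; c'Δl = 6.70; W sinα = 35.6
Slice 4: Δl = 3.2/cos28.2° = 3.631 m; N'_4 = 174·cos28.2° − 9·3.631 = 120.7; c'Δl = 9.44; W sinα = 82.2
Slice 5: Δl = 2.0/cos43.1° = 2.739 m; N'_5 = 39·cos43.1° − 1·2.739 = 25.7; c'Δl = 7.12; W sinα = 26.6
Σc'Δl = 36.9 kN/m; ΣN' = 418.6 kN/m; ΣW sinα = 140.4 kN/m
Resisting = 36.9 + 418.6·tan28.4° = 36.9 + 226.3 = 263.2 kN/m
FS = 263.2 / 140.4 = 1.875

FS = 1.88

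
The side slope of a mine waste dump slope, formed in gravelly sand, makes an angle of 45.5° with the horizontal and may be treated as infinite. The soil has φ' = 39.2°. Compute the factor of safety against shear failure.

For a dry cohesionless infinite slope the factor of safety is FS = tanφ' / tanβ.
FS = tan39.2° / tan45.5° = 0.8156 / 1.0176 = 0.801

FS = 0.80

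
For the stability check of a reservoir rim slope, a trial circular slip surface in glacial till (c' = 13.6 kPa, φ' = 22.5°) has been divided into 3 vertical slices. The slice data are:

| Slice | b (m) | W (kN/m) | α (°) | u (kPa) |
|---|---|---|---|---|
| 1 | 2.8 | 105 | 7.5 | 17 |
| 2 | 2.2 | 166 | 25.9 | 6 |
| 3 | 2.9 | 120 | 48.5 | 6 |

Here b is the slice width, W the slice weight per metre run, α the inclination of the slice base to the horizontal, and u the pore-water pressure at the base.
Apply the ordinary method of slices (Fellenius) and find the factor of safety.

Ordinary method of slices: FS = Σ[c'·Δl_i + (W_i cosα_i − u_i·Δl_i)·tanφ'] / Σ W_i sinα_i, with Δl_i = b_i / cosα_i.
Slice 1: Δl = 2.8/cos7.5° = 2.824 m; N'_1 = 105·cos7.5° − 17·2.824 = 56.1; c'Δl = 38.41; W sinα = 13.7
Slice 2: Δl = 2.2/cos25.9° = 2.446 m; N'_2 = 166·cos25.9° − 6·2.446 = 134.7; c'Δl = 33.26; W sinα = 72.5
Slice 3: Δl = 2.9/cos48.5° = 4.377 m; N'_3 = 120·cos48.5° − 6·4.377 = 53.3; c'Δl = 59.52; W sinα = 89.9
Σc'Δl = 131.2 kN/m; ΣN' = 244.0 kN/m; ΣW sinα = 176.1 kN/m
Resisting = 131.2 + 244.0·tan22.5° = 131.2 + 101.1 = 232.3 kN/m
FS = 232.3 / 176.1 = 1.319

FS = 1.32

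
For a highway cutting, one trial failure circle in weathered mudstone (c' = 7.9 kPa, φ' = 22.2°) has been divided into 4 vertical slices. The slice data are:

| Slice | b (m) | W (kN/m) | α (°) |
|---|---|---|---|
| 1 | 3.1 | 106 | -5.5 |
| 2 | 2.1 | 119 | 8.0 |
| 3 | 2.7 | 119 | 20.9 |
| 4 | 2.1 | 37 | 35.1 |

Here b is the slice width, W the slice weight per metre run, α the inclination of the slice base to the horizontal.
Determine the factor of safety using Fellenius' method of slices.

Ordinary method of slices: FS = Σ[c'·Δl_i + (W_i cosα_i)·tanφ'] / Σ W_i sinα_i, with Δl_i = b_i / cosα_i.
Slice 1: Δl = 3.1/cos(-5.5°) = 3.114 m; N'_1 = 106·cos(-5.5°) = 105.5; c'Δl = 24.60; W sinα = -10.2
Slice 2: Δl = 2.1/cos8.0° = 2.121 m; N'_2 = 119·cos8.0° = 117.8; c'Δl = 16.75; W sinα = 16.6
Slice 3: Δl = 2.7/cos20.9° = 2.890 m; N'_3 = 119·cos20.9° = 111.2; c'Δl = 22.83; W sinα = 42.5
Slice 4: Δl = 2.1/cos35.1° = 2.567 m; N'_4 = 37·cos35.1° = 30.3; c'Δl = 20.28; W sinα = 21.3
Σc'Δl = 84.5 kN/m; ΣN' = 364.8 kN/m; ΣW sinα = 70.1 kN/m
Resisting = 84.5 + 364.8·tan22.2° = 84.5 + 148.9 = 233.3 kN/m
FS = 233.3 / 70.1 = 3.327

FS = 3.33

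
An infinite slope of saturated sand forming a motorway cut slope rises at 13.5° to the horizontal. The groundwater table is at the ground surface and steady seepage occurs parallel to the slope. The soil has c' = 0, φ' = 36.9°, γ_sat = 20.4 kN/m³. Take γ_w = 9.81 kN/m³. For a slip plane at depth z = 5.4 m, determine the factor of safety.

With seepage parallel to the slope and the water table at the surface, the effective normal stress on the slip plane uses the buoyant unit weight γ' = γ_sat − γ_w while the driving shear stress uses γ_sat:
FS = [c' + γ' z cos²β tanφ'] / [γ_sat z sinβ cosβ]
(For c' = 0 this reduces to FS = (γ'/γ_sat)·tanφ'/tanβ.)
γ' = 20.4 − 9.81 = 10.59 kN/m³
Numerator = 0.0 + 10.59·5.4·cos²13.5°·tan36.9° = 0.0 + 10.59·5.4·0.9455·0.7508 = 40.597 kPa
Denominator = 20.4·5.4·sin13.5°·cos13.5° = 20.4·5.4·0.2334·0.9724 = 25.006 kPa
FS = 40.597 / 25.006 = 1.623

FS = 1.62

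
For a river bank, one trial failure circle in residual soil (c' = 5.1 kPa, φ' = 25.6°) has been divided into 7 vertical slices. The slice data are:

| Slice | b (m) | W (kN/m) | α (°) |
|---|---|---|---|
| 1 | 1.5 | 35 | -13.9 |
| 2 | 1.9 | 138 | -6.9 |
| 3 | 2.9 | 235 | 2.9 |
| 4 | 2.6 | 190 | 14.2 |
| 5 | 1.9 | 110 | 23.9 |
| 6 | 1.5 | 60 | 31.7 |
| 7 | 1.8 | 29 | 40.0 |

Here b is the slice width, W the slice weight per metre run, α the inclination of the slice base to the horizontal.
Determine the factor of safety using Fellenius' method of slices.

FS = 3.46

Ordinary method of slices: FS = Σ[c'·Δl_i + (W_i cosα_i)·tanφ'] / Σ W_i sinα_i, with Δl_i = b_i / cosα_i.
Slice 1: Δl = 1.5/cos(-13.9°) = 1.545 m; N'_1 = 35·cos(-13.9°) = 34.0; c'Δl = 7.88; W sinα = -8.4
Slice 2: Δl = 1.9/cos(-6.9°) = 1.914 m; N'_2 = 138·cos(-6.9°) = 137.0; c'Δl = 9.76; W sinα = -16.6
Slice 3: Δl = 2.9/cos2.9° = 2.904 m; N'_3 = 235·cos2.9° = 234.7; c'Δl = 14.81; W sinα = 11.9
Slice 4: Δl = 2.6/cos14.2° = 2.682 m; N'_4 = 190·cos14.2° = 184.2; c'Δl = 13.68; W sinα = 46.6
Slice 5: Δl = 1.9/cos23.9° = 2.078 m; N'_5 = 110·cos23.9° = 100.6; c'Δl = 10.60; W sinα = 44.6
Slice 6: Δl = 1.5/cos31.7° = 1.763 m; N'_6 = 60·cos31.7° = 51.0; c'Δl = 8.99; W sinα = 31.5
Slice 7: Δl = 1.8/cos40.0° = 2.350 m; N'_7 = 29·cos40.0° = 22.2; c'Δl = 11.98; W sinα = 18.6
Σc'Δl = 77.7 kN/m; ΣN' = 763.7 kN/m; ΣW sinα = 128.2 kN/m
Resisting = 77.7 + 763.7·tan25.6° = 77.7 + 365.9 = 443.6 kN/m
FS = 443.6 / 128.2 = 3.459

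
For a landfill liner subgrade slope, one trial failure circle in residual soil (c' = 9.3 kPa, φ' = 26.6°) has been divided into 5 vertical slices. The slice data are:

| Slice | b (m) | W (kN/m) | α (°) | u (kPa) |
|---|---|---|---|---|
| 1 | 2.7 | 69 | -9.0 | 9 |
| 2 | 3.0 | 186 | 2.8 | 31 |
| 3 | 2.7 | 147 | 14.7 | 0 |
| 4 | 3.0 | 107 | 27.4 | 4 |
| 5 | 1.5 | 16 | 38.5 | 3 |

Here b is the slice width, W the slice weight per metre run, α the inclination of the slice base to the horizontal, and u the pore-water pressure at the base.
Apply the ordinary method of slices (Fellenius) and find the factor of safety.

Ordinary method of slices: FS = Σ[c'·Δl_i + (W_i cosα_i − u_i·Δl_i)·tanφ'] / Σ W_i sinα_i, with Δl_i = b_i / cosα_i.
Slice 1: Δl = 2.7/cos(-9.0°) = 2.734 m; N'_1 = 69·cos(-9.0°) − 9·2.734 = 43.5; c'Δl = 25.42; W sinα = -10.8
Slice 2: Δl = 3.0/cos2.8° = 3.004 m; N'_2 = 186·cos2.8° − 31·3.004 = 92.7; c'Δl = 27.93; W sinα = 9.1
Slice 3: Δl = 2.7/cos14.7° = 2.791 m; N'_3 = 147·cos14.7° − 0·2.791 = 142.2; c'Δl = 25.96; W sinα = 37.3
Slice 4: Δl = 3.0/cos27.4° = 3.379 m; N'_4 = 107·cos27.4° − 4·3.379 = 81.5; c'Δl = 31.43; W sinα = 49.2
Slice 5: Δl = 1.5/cos38.5° = 1.917 m; N'_5 = 16·cos38.5° − 3·1.917 = 6.8; c'Δl = 17.83; W sinα = 10.0
Σc'Δl = 128.6 kN/m; ΣN' = 366.7 kN/m; ΣW sinα = 94.8 kN/m
Resisting = 128.6 + 366.7·tan26.6° = 128.6 + 183.6 = 312.2 kN/m
FS = 312.2 / 94.8 = 3.293

FS = 3.29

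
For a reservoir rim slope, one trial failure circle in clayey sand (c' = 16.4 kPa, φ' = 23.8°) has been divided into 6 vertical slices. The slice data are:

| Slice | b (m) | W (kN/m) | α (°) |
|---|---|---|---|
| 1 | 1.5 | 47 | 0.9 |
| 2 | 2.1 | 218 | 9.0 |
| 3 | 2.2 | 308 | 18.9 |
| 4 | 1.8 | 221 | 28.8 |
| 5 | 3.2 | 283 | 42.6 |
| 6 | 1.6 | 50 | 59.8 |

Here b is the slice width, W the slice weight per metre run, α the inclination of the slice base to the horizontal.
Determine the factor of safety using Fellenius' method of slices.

FS = 1.44

Ordinary method of slices: FS = Σ[c'·Δl_i + (W_i cosα_i)·tanφ'] / Σ W_i sinα_i, with Δl_i = b_i / cosα_i.
Slice 1: Δl = 1.5/cos0.9° = 1.500 m; N'_1 = 47·cos0.9° = 47.0; c'Δl = 24.60; W sinα = 0.7
Slice 2: Δl = 2.1/cos9.0° = 2.126 m; N'_2 = 218·cos9.0° = 215.3; c'Δl = 34.87; W sinα = 34.1
Slice 3: Δl = 2.2/cos18.9° = 2.325 m; N'_3 = 308·cos18.9° = 291.4; c'Δl = 38.14; W sinα = 99.8
Slice 4: Δl = 1.8/cos28.8° = 2.054 m; N'_4 = 221·cos28.8° = 193.7; c'Δl = 33.69; W sinα = 106.5
Slice 5: Δl = 3.2/cos42.6° = 4.347 m; N'_5 = 283·cos42.6° = 208.3; c'Δl = 71.29; W sinα = 191.6
Slice 6: Δl = 1.6/cos59.8° = 3.181 m; N'_6 = 50·cos59.8° = 25.2; c'Δl = 52.16; W sinα = 43.2
Σc'Δl = 254.8 kN/m; ΣN' = 980.8 kN/m; ΣW sinα = 475.8 kN/m
Resisting = 254.8 + 980.8·tan23.8° = 254.8 + 432.6 = 687.4 kN/m
FS = 687.4 / 475.8 = 1.444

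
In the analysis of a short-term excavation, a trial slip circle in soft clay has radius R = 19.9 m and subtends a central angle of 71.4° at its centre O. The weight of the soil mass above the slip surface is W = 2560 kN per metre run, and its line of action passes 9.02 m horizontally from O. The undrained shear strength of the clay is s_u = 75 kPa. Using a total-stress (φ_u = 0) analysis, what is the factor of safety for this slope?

FS = 1.60

Taking moments about the centre O, the resisting moment is provided by the undrained shear strength acting along the arc:
Arc length L_a = R·θ = 19.9·(71.4°·π/180) = 19.9·1.2462 = 24.80 m
M_R = s_u·L_a·R = 75·24.80·19.9 = 37012.0 kN·m/m
M_D = W·d = 2560·9.02 = 23091.2 kN·m/m
FS = M_R / M_D = 37012.0 / 23091.2 = 1.603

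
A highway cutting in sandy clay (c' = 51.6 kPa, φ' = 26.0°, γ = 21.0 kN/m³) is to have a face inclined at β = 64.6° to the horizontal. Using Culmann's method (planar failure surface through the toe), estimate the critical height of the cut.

Culmann's analysis gives the critical failure plane at α_cr = (β + φ')/2 = (64.6 + 26.0)/2 = 45.3°, and the critical height
H_c = (4c'/γ) · sinβ cosφ' / [1 − cos(β − φ')]
    = (4·51.6/21.0) · sin64.6°·cos26.0° / [1 − cos(38.6°)]
    = 9.829 · 0.9033·0.8988 / [1 − 0.7815]
    = 9.829 · 0.8119 / 0.2185
    = 36.52 m

H_c = 36.52 m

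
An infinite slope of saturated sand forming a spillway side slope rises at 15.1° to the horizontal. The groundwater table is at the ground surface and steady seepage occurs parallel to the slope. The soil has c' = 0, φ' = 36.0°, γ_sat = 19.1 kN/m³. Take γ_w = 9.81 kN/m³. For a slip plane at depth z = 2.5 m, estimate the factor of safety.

FS = 1.31

With seepage parallel to the slope and the water table at the surface, the effective normal stress on the slip plane uses the buoyant unit weight γ' = γ_sat − γ_w while the driving shear stress uses γ_sat:
FS = [c' + γ' z cos²β tanφ'] / [γ_sat z sinβ cosβ]
(For c' = 0 this reduces to FS = (γ'/γ_sat)·tanφ'/tanβ.)
γ' = 19.1 − 9.81 = 9.29 kN/m³
Numerator = 0.0 + 9.29·2.5·cos²15.1°·tan36.0° = 0.0 + 9.29·2.5·0.9321·0.7265 = 15.729 kPa
Denominator = 19.1·2.5·sin15.1°·cos15.1° = 19.1·2.5·0.2605·0.9655 = 12.010 kPa
FS = 15.729 / 12.010 = 1.310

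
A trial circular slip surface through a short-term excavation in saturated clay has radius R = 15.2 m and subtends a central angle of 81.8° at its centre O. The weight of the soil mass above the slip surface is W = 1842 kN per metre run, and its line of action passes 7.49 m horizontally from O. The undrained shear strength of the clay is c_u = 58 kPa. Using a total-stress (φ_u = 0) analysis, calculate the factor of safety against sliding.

FS = 1.39

Taking moments about the centre O, the resisting moment is provided by the undrained shear strength acting along the arc:
Arc length L_a = R·θ = 15.2·(81.8°·π/180) = 15.2·1.4277 = 21.70 m
M_R = c_u·L_a·R = 58·21.70·15.2 = 19131.4 kN·m/m
M_D = W·d = 1842·7.49 = 13796.6 kN·m/m
FS = M_R / M_D = 19131.4 / 13796.6 = 1.387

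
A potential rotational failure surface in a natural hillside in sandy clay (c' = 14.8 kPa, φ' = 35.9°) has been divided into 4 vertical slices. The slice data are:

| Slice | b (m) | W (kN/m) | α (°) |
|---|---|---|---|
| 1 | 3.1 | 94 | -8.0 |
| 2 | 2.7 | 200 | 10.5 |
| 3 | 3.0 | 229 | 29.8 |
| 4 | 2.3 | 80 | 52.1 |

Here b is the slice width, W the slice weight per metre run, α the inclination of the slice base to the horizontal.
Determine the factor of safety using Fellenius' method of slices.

FS = 2.91

Ordinary method of slices: FS = Σ[c'·Δl_i + (W_i cosα_i)·tanφ'] / Σ W_i sinα_i, with Δl_i = b_i / cosα_i.
Slice 1: Δl = 3.1/cos(-8.0°) = 3.130 m; N'_1 = 94·cos(-8.0°) = 93.1; c'Δl = 46.33; W sinα = -13.1
Slice 2: Δl = 2.7/cos10.5° = 2.746 m; N'_2 = 200·cos10.5° = 196.7; c'Δl = 40.64; W sinα = 36.4
Slice 3: Δl = 3.0/cos29.8° = 3.457 m; N'_3 = 229·cos29.8° = 198.7; c'Δl = 51.17; W sinα = 113.8
Slice 4: Δl = 2.3/cos52.1° = 3.744 m; N'_4 = 80·cos52.1° = 49.1; c'Δl = 55.41; W sinα = 63.1
Σc'Δl = 193.6 kN/m; ΣN' = 537.6 kN/m; ΣW sinα = 200.3 kN/m
Resisting = 193.6 + 537.6·tan35.9° = 193.6 + 389.2 = 582.7 kN/m
FS = 582.7 / 200.3 = 2.909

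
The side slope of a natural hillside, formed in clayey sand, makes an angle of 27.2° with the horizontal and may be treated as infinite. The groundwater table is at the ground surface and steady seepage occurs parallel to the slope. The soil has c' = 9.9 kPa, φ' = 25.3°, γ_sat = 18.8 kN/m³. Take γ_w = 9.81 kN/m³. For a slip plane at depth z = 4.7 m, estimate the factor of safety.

With seepage parallel to the slope and the water table at the surface, the effective normal stress on the slip plane uses the buoyant unit weight γ' = γ_sat − γ_w while the driving shear stress uses γ_sat:
FS = [c' + γ' z cos²β tanφ'] / [γ_sat z sinβ cosβ]
γ' = 18.8 − 9.81 = 8.99 kN/m³
Numerator = 9.9 + 8.99·4.7·cos²27.2°·tan25.3° = 9.9 + 8.99·4.7·0.7911·0.4727 = 25.700 kPa
Denominator = 18.8·4.7·sin27.2°·cos27.2° = 18.8·4.7·0.4571·0.8894 = 35.923 kPa
FS = 25.700 / 35.923 = 0.715

FS = 0.72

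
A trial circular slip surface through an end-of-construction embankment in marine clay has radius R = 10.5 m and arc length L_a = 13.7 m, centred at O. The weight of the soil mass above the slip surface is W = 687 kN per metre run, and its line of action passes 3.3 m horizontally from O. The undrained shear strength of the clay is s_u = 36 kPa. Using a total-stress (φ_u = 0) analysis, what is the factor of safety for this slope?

Taking moments about the centre O, the resisting moment is provided by the undrained shear strength acting along the arc:
M_R = s_u·L_a·R = 36·13.70·10.5 = 5178.6 kN·m/m
M_D = W·d = 687·3.3 = 2267.1 kN·m/m
FS = M_R / M_D = 5178.6 / 2267.1 = 2.284

FS = 2.28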